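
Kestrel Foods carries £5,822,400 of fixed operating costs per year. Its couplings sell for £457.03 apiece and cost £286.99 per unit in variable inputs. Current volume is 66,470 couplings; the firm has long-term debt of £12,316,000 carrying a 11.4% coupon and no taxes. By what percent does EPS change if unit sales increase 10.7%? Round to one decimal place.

Total contribution margin = 66,470 × £170.04 = £11,302,558.80.
Subtracting fixed costs: EBIT = £11,302,558.80 − £5,822,400 = £5,480,158.80.
After interest of £1,404,024.00, pre-tax earnings = £4,076,134.80.
DCL = total CM / (EBIT − I) = £11,302,558.80 / £4,076,134.80 = 2.7729.
EPS therefore changes by 2.7729 × (+10.7%) = +29.7%.

+29.7%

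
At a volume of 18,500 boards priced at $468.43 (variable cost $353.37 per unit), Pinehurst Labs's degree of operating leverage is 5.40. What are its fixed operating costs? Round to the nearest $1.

$1,734,423

Total contribution margin = 18,500 × $115.06 = $2,128,610.00.
Since DOL = CM ÷ EBIT, EBIT = $2,128,610.00 ÷ 5.40 = $394,187.04.
Fixed costs = CM − EBIT = $2,128,610.00 − $394,187.04 = $1,734,423.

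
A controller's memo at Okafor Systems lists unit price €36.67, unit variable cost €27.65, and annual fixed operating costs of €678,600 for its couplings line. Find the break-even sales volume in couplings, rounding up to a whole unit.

75,233 couplings

Each unit contributes €36.67 − €27.65 = €9.02.
Break-even volume = fixed costs ÷ CM per unit = €678,600 ÷ €9.02 = 75,232.82, so 75,233 couplings.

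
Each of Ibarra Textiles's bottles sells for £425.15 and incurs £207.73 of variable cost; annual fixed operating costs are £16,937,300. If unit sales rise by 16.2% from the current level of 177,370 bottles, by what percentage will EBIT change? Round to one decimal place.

Contribution at this volume is 177,370 × £217.42 = £38,563,785.40.
Operating income = contribution − fixed costs = £38,563,785.40 − £16,937,300 = £21,626,485.40.
Degree of operating leverage = £38,563,785.40 / £21,626,485.40 = 1.7832.
Operating income changes by 1.7832 × +16.2% = +28.9%.

+28.9%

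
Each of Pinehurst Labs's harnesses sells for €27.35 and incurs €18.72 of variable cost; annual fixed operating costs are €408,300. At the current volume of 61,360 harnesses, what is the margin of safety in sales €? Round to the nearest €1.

Contribution margin per unit = €27.35 − €18.72 = €8.63. Break-even units = €408,300 ÷ €8.63 = 47,311.70; break-even revenue = 47,311.70 × €27.35 = €1,293,975.09.
Current sales = 61,360 × €27.35 = €1,678,196.00.
Margin of safety = €1,678,196.00 − €1,293,975.09 = €384,221.

€384,221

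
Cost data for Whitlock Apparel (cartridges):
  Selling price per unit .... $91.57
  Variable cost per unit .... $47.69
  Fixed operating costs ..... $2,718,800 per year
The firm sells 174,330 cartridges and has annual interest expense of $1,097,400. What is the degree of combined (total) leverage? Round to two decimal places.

2.00

Contribution at this volume is 174,330 × $43.88 = $7,649,600.40.
Operating income = contribution − fixed costs = $7,649,600.40 − $2,718,800 = $4,930,800.40. Interest = $1,097,400.00, so EBIT − I = $3,833,400.40.
DCL = contribution ÷ (EBIT − I) = $7,649,600.40 ÷ $3,833,400.40 = 1.9955.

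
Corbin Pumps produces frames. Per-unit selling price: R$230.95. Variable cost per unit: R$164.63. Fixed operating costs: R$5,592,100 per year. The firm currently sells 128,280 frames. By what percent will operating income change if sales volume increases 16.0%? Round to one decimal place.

+46.7%

Contribution at this volume is 128,280 × R$66.32 = R$8,507,529.60.
Subtracting fixed costs: EBIT = R$8,507,529.60 − R$5,592,100 = R$2,915,429.60.
DOL = contribution ÷ EBIT = R$8,507,529.60 ÷ R$2,915,429.60 = 2.9181.
So EBIT moves 2.9181 × (+16.0%) = +46.7%.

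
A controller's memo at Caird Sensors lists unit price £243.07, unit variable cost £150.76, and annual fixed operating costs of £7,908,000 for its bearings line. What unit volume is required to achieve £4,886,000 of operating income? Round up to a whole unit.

Unit CM = price − variable cost = £243.07 − £150.76 = £92.31.
Units = (FC + target) / CM = (£7,908,000 + £4,886,000) / £92.31 = 138,598.20, so 138,599 bearings.

138,599 bearings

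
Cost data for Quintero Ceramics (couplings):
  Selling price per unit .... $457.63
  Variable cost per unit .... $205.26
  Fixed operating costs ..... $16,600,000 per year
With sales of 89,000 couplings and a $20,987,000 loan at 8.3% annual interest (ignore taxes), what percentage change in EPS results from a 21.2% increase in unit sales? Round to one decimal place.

+115.6%

Total contribution margin = 89,000 × $252.37 = $22,460,930.00.
Subtracting fixed costs: EBIT = $22,460,930.00 − $16,600,000 = $5,860,930.00.
After interest of $1,741,921.00, pre-tax earnings = $4,119,009.00.
Degree of combined leverage = contribution ÷ (EBIT − I) = $22,460,930.00 ÷ $4,119,009.00 = 5.4530.
EPS therefore changes by 5.4530 × (+21.2%) = +115.6%.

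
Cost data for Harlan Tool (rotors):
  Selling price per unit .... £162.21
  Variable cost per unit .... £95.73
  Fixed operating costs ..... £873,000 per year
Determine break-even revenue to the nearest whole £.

£2,130,104

Contribution margin per unit = £162.21 − £95.73 = £66.48, a CM ratio of £66.48 ÷ £162.21 = 0.4098.
Break-even revenue = fixed costs × price ÷ CM = £873,000 × £162.21 ÷ £66.48 = £2,130,104.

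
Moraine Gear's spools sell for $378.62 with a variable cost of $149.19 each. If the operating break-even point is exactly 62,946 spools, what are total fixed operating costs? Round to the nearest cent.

$14,441,700.78

Each unit contributes $378.62 − $149.19 = $229.43.
Fixed costs = break-even units × CM = 62,946 × $229.43 = $14,441,700.78.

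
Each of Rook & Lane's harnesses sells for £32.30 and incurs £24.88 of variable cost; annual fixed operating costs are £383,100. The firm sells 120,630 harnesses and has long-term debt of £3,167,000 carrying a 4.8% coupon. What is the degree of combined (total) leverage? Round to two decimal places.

At 120,630 units, contribution = 120,630 × £7.42 = £895,074.60.
Operating income = contribution − fixed costs = £895,074.60 − £383,100 = £511,974.60. Interest = £152,016.00, so EBIT − I = £359,958.60.
Degree of total leverage = total CM / (EBIT − interest) = £895,074.60 / £359,958.60 = 2.4866.

2.49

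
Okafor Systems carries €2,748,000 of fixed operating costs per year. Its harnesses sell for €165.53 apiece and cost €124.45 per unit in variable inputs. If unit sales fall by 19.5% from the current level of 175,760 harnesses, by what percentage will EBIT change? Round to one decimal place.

Contribution at this volume is 175,760 × €41.08 = €7,220,220.80.
Operating income = contribution − fixed costs = €7,220,220.80 − €2,748,000 = €4,472,220.80.
DOL = contribution ÷ EBIT = €7,220,220.80 ÷ €4,472,220.80 = 1.6145.
Operating income changes by 1.6145 × -19.5% = -31.5%.

-31.5%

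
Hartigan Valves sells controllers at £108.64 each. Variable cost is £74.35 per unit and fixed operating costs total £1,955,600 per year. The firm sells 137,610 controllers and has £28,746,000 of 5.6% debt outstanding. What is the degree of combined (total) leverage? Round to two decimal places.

At 137,610 units, contribution = 137,610 × £34.29 = £4,718,646.90.
Subtracting fixed costs: EBIT = £4,718,646.90 − £1,955,600 = £2,763,046.90. Interest = £1,609,776.00, so EBIT − I = £1,153,270.90.
DCL = contribution ÷ (EBIT − I) = £4,718,646.90 ÷ £1,153,270.90 = 4.0915.

4.09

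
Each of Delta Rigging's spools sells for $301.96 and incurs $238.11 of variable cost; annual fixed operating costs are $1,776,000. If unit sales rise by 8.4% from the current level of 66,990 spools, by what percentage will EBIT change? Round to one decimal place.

Contribution at this volume is 66,990 × $63.85 = $4,277,311.50.
Subtracting fixed costs: EBIT = $4,277,311.50 − $1,776,000 = $2,501,311.50.
Degree of operating leverage = $4,277,311.50 / $2,501,311.50 = 1.7100.
So EBIT moves 1.7100 × (+8.4%) = +14.4%.

+14.4%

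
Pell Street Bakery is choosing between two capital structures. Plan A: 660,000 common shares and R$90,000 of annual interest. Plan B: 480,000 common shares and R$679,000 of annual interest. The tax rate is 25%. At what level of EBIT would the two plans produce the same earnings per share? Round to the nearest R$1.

Set EPS_A = EPS_B: (EBIT − R$90,000)(1 − 0.25) ÷ 660,000 = (EBIT − R$679,000)(1 − 0.25) ÷ 480,000.
Cancelling (1 − t) and cross-multiplying: 480,000·(EBIT − 90,000) = 660,000·(EBIT − 679,000).
EBIT × (660,000 − 480,000) = 679,000 × 660,000 − 90,000 × 480,000 = 404,940,000,000, so EBIT = 404,940,000,000 ÷ 180,000 = 2,249,666.67.

R$2,249,667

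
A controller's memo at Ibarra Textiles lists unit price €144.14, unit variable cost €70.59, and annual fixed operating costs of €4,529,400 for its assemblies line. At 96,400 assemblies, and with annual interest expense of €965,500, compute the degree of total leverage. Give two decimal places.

Contribution at this volume is 96,400 × €73.55 = €7,090,220.00.
EBIT = €7,090,220.00 − €4,529,400 = €2,560,820.00. Interest = €965,500.00.
DOL = €7,090,220.00 ÷ €2,560,820.00 = 2.7687; DFL = €2,560,820.00 ÷ €1,595,320.00 = 1.6052.
Combined leverage = 2.7687 × 1.6052 = 4.4443.

4.44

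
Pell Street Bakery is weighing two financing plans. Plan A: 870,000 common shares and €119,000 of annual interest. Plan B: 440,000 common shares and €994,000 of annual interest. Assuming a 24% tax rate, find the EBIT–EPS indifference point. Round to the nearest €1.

At indifference, (EBIT − 119,000)(1 − t)/870,000 = (EBIT − 994,000)(1 − t)/440,000.
The (1 − t) factor cancels: (EBIT − 119,000) × 440,000 = (EBIT − 994,000) × 870,000.
EBIT × (870,000 − 440,000) = 994,000 × 870,000 − 119,000 × 440,000 = 812,420,000,000, so EBIT = 812,420,000,000 ÷ 430,000 = 1,889,348.84.

€1,889,349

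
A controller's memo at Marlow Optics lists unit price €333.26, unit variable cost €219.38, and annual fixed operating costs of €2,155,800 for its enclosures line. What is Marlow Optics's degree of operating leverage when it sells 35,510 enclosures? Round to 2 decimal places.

At 35,510 units, contribution = 35,510 × €113.88 = €4,043,878.80.
Operating income = contribution − fixed costs = €4,043,878.80 − €2,155,800 = €1,888,078.80.
DOL = contribution ÷ EBIT = €4,043,878.80 ÷ €1,888,078.80 = 2.1418.

2.14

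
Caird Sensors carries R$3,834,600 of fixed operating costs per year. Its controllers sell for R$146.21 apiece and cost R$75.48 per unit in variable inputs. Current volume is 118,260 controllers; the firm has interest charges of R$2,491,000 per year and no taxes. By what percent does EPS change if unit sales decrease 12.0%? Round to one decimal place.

-49.2%

Total contribution margin = 118,260 × R$70.73 = R$8,364,529.80.
Operating income = contribution − fixed costs = R$8,364,529.80 − R$3,834,600 = R$4,529,929.80.
Interest = R$2,491,000.00, so EBIT − I = R$2,038,929.80.
Degree of combined leverage = contribution ÷ (EBIT − I) = R$8,364,529.80 ÷ R$2,038,929.80 = 4.1024.
EPS therefore changes by 4.1024 × (-12.0%) = -49.2%.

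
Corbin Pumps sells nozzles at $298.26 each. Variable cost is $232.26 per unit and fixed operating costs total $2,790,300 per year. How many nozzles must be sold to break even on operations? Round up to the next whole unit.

42,278 nozzles

Unit CM = price − variable cost = $298.26 − $232.26 = $66.00.
Units to break even: $2,790,300 ÷ $66.00 = 42,277.27, rounded up to 42,278.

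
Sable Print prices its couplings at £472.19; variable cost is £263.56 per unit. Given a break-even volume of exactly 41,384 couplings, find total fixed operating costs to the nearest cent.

£8,633,943.92

Each unit contributes £472.19 − £263.56 = £208.63.
Fixed costs = break-even units × CM = 41,384 × £208.63 = £8,633,943.92.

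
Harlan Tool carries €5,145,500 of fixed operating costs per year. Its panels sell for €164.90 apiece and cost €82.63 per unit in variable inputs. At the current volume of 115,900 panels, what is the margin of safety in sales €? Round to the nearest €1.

Contribution margin per unit = €164.90 − €82.63 = €82.27. Break-even units = €5,145,500 ÷ €82.27 = 62,544.06; break-even revenue = 62,544.06 × €164.90 = €10,313,515.86.
Actual sales revenue = 115,900 × €164.90 = €19,111,910.00.
Margin of safety = €19,111,910.00 − €10,313,515.86 = €8,798,394.

€8,798,394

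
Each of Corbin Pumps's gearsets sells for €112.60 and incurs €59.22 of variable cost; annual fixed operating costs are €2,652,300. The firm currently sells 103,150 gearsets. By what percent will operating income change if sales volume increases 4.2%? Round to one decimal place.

Contribution at this volume is 103,150 × €53.38 = €5,506,147.00.
EBIT = €5,506,147.00 − €2,652,300 = €2,853,847.00.
So DOL = total CM / EBIT = €5,506,147.00 / €2,853,847.00 = 1.9294.
Operating income changes by 1.9294 × +4.2% = +8.1%.

+8.1%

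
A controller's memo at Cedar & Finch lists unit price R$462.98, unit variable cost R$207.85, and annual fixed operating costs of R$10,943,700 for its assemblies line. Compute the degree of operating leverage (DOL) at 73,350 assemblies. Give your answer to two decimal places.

Total contribution margin = 73,350 × R$255.13 = R$18,713,785.50.
Operating income = contribution − fixed costs = R$18,713,785.50 − R$10,943,700 = R$7,770,085.50.
Degree of operating leverage = R$18,713,785.50 / R$7,770,085.50 = 2.4084.

2.41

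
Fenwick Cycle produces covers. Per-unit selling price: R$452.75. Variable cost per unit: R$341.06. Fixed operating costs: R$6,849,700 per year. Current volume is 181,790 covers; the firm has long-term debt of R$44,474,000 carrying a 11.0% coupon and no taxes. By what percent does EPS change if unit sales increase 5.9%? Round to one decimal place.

+14.0%

Total contribution margin = 181,790 × R$111.69 = R$20,304,125.10.
Subtracting fixed costs: EBIT = R$20,304,125.10 − R$6,849,700 = R$13,454,425.10.
After interest of R$4,892,140.00, pre-tax earnings = R$8,562,285.10.
Degree of combined leverage = contribution ÷ (EBIT − I) = R$20,304,125.10 ÷ R$8,562,285.10 = 2.3713.
EPS therefore changes by 2.3713 × (+5.9%) = +14.0%.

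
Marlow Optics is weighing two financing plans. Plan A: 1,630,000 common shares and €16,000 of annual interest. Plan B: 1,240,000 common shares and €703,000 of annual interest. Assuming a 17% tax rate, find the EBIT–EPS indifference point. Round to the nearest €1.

€2,887,308

Set EPS_A = EPS_B: (EBIT − €16,000)(1 − 0.17) ÷ 1,630,000 = (EBIT − €703,000)(1 − 0.17) ÷ 1,240,000.
Cancelling (1 − t) and cross-multiplying: 1,240,000·(EBIT − 16,000) = 1,630,000·(EBIT − 703,000).
Solving, EBIT = (703,000·1,630,000 − 16,000·1,240,000) / (1,630,000 − 1,240,000) = 1,126,050,000,000 / 390,000 = 2,887,307.69.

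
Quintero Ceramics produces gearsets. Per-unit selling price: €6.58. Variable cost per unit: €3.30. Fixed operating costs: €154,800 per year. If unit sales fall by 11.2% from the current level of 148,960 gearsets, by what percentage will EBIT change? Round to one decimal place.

Total contribution margin = 148,960 × €3.28 = €488,588.80.
Operating income = contribution − fixed costs = €488,588.80 − €154,800 = €333,788.80.
DOL = contribution ÷ EBIT = €488,588.80 ÷ €333,788.80 = 1.4638.
So EBIT moves 1.4638 × (-11.2%) = -16.4%.

-16.4%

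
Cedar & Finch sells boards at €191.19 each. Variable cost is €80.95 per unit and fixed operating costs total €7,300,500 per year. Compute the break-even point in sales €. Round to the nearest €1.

Contribution margin per unit = €191.19 − €80.95 = €110.24, a CM ratio of €110.24 ÷ €191.19 = 0.5766.
Break-even revenue = fixed costs × price ÷ CM = €7,300,500 × €191.19 ÷ €110.24 = €12,661,308.

€12,661,308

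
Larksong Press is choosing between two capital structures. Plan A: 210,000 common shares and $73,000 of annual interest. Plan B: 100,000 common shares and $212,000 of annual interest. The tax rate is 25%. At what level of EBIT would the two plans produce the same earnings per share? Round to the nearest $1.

$338,364

At indifference, (EBIT − 73,000)(1 − t)/210,000 = (EBIT − 212,000)(1 − t)/100,000.
The (1 − t) factor cancels: (EBIT − 73,000) × 100,000 = (EBIT − 212,000) × 210,000.
Solving, EBIT = (212,000·210,000 − 73,000·100,000) / (210,000 − 100,000) = 37,220,000,000 / 110,000 = 338,363.64.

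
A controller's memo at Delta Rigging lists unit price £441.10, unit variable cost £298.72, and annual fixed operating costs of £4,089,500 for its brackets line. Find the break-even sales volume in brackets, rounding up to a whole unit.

Contribution margin per unit = £441.10 − £298.72 = £142.38.
Break-even Q = £4,089,500 / £142.38 = 28,722.43 → 28,723 brackets.

28,723 brackets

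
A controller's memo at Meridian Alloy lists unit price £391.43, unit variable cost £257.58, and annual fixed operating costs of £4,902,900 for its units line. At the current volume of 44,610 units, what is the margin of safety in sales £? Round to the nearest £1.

£3,123,686

Each unit contributes £391.43 − £257.58 = £133.85. Break-even units = £4,902,900 ÷ £133.85 = 36,629.81; break-even revenue = 36,629.81 × £391.43 = £14,338,006.33.
Current sales = 44,610 × £391.43 = £17,461,692.30.
Margin of safety = £17,461,692.30 − £14,338,006.33 = £3,123,686.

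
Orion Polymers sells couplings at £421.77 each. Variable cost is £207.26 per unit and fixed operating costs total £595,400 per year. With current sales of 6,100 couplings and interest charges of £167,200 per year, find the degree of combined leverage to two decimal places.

At 6,100 units, contribution = 6,100 × £214.51 = £1,308,511.00.
Operating income = contribution − fixed costs = £1,308,511.00 − £595,400 = £713,111.00. Interest = £167,200.00.
DOL = £1,308,511.00 ÷ £713,111.00 = 1.8349; DFL = £713,111.00 ÷ £545,911.00 = 1.3063.
DCL = DOL × DFL = 1.8349 × 1.3063 = 2.3969.

2.40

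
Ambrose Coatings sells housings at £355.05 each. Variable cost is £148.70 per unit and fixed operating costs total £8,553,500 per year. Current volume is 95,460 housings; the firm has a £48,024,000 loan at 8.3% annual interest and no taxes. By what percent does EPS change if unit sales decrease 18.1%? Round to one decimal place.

Total contribution margin = 95,460 × £206.35 = £19,698,171.00.
Operating income = contribution − fixed costs = £19,698,171.00 − £8,553,500 = £11,144,671.00.
After interest of £3,985,992.00, pre-tax earnings = £7,158,679.00.
Degree of combined leverage = contribution ÷ (EBIT − I) = £19,698,171.00 ÷ £7,158,679.00 = 2.7516.
EPS therefore changes by 2.7516 × (-18.1%) = -49.8%.

-49.8%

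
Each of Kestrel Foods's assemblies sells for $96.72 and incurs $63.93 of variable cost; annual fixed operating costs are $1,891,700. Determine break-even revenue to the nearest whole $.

$5,579,909

Contribution margin per unit = $96.72 − $63.93 = $32.79, a CM ratio of $32.79 ÷ $96.72 = 0.3390.
Break-even revenue = fixed costs × price ÷ CM = $1,891,700 × $96.72 ÷ $32.79 = $5,579,909.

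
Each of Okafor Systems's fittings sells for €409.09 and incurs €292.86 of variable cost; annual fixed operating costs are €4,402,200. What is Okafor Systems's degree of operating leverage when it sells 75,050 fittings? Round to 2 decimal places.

2.02

Contribution at this volume is 75,050 × €116.23 = €8,723,061.50.
EBIT = €8,723,061.50 − €4,402,200 = €4,320,861.50.
Degree of operating leverage = €8,723,061.50 / €4,320,861.50 = 2.0188.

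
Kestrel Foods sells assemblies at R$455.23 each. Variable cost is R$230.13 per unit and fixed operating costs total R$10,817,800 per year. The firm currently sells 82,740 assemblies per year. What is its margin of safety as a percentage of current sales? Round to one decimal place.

Unit CM = price − variable cost = R$455.23 − R$230.13 = R$225.10. Break-even units = R$10,817,800 ÷ R$225.10 = 48,057.75; break-even revenue = 48,057.75 × R$455.23 = R$21,877,330.49.
Current sales = 82,740 × R$455.23 = R$37,665,730.20.
Margin of safety = (R$37,665,730.20 − R$21,877,330.49) ÷ R$37,665,730.20 = 41.9%.

41.9%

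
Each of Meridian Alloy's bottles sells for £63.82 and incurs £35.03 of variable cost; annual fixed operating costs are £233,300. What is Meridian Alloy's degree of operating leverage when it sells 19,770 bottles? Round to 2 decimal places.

1.69

Contribution at this volume is 19,770 × £28.79 = £569,178.30.
Subtracting fixed costs: EBIT = £569,178.30 − £233,300 = £335,878.30.
Degree of operating leverage = £569,178.30 / £335,878.30 = 1.6946.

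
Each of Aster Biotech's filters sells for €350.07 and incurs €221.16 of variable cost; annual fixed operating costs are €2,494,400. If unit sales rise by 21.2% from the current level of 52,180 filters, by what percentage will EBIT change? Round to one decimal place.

Total contribution margin = 52,180 × €128.91 = €6,726,523.80.
Subtracting fixed costs: EBIT = €6,726,523.80 − €2,494,400 = €4,232,123.80.
DOL = contribution ÷ EBIT = €6,726,523.80 ÷ €4,232,123.80 = 1.5894.
%ΔEBIT = DOL × %ΔSales = 1.5894 × +21.2% = +33.7%.

+33.7%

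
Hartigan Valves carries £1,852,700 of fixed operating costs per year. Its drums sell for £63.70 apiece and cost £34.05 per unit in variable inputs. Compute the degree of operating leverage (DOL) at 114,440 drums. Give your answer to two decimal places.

At 114,440 units, contribution = 114,440 × £29.65 = £3,393,146.00.
EBIT = £3,393,146.00 − £1,852,700 = £1,540,446.00.
So DOL = total CM / EBIT = £3,393,146.00 / £1,540,446.00 = 2.2027.

2.20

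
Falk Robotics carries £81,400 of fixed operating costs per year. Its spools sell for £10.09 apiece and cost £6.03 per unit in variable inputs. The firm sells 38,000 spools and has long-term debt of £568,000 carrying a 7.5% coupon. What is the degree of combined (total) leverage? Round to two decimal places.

Contribution at this volume is 38,000 × £4.06 = £154,280.00.
Operating income = contribution − fixed costs = £154,280.00 − £81,400 = £72,880.00. Interest = £42,600.00.
DOL = £154,280.00 ÷ £72,880.00 = 2.1169; DFL = £72,880.00 ÷ £30,280.00 = 2.4069.
Combined leverage = 2.1169 × 2.4069 = 5.0952.

5.10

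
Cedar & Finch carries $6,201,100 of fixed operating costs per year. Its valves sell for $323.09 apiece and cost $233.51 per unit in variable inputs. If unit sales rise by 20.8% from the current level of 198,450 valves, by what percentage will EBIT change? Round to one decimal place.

+31.9%

At 198,450 units, contribution = 198,450 × $89.58 = $17,777,151.00.
Operating income = contribution − fixed costs = $17,777,151.00 − $6,201,100 = $11,576,051.00.
So DOL = total CM / EBIT = $17,777,151.00 / $11,576,051.00 = 1.5357.
So EBIT moves 1.5357 × (+20.8%) = +31.9%.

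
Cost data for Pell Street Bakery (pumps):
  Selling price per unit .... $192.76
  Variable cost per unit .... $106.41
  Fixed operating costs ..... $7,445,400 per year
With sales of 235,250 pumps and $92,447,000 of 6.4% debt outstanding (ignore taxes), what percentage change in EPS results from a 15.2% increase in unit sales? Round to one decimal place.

Contribution at this volume is 235,250 × $86.35 = $20,313,837.50.
Subtracting fixed costs: EBIT = $20,313,837.50 − $7,445,400 = $12,868,437.50.
After interest of $5,916,608.00, pre-tax earnings = $6,951,829.50.
DCL = total CM / (EBIT − I) = $20,313,837.50 / $6,951,829.50 = 2.9221.
EPS therefore changes by 2.9221 × (+15.2%) = +44.4%.

+44.4%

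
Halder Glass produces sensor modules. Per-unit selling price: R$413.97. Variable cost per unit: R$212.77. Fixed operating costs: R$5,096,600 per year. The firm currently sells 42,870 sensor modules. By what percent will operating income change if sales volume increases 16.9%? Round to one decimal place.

+41.3%

At 42,870 units, contribution = 42,870 × R$201.20 = R$8,625,444.00.
Subtracting fixed costs: EBIT = R$8,625,444.00 − R$5,096,600 = R$3,528,844.00.
DOL = contribution ÷ EBIT = R$8,625,444.00 ÷ R$3,528,844.00 = 2.4443.
Operating income changes by 2.4443 × +16.9% = +41.3%.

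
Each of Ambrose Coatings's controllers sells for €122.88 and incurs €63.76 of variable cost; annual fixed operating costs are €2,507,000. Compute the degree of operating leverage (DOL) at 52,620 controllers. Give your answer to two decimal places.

Contribution at this volume is 52,620 × €59.12 = €3,110,894.40.
EBIT = €3,110,894.40 − €2,507,000 = €603,894.40.
DOL = contribution ÷ EBIT = €3,110,894.40 ÷ €603,894.40 = 5.1514.

5.15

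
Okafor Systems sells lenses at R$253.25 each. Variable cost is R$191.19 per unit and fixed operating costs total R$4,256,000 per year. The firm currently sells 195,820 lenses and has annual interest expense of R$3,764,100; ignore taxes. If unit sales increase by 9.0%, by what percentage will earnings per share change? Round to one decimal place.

+26.5%

At 195,820 units, contribution = 195,820 × R$62.06 = R$12,152,589.20.
Operating income = contribution − fixed costs = R$12,152,589.20 − R$4,256,000 = R$7,896,589.20.
After interest of R$3,764,100.00, pre-tax earnings = R$4,132,489.20.
Degree of combined leverage = contribution ÷ (EBIT − I) = R$12,152,589.20 ÷ R$4,132,489.20 = 2.9407.
EPS therefore changes by 2.9407 × (+9.0%) = +26.5%.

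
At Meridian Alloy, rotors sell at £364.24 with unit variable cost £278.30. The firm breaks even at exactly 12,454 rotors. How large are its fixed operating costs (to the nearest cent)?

£1,070,296.76

Unit CM = price − variable cost = £364.24 − £278.30 = £85.94.
Since BE = FC / CM, FC = 12,454 × £85.94 = £1,070,296.76.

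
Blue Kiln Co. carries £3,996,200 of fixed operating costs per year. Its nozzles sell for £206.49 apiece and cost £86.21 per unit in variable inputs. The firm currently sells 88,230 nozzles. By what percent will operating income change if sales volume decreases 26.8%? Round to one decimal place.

-43.0%

Contribution at this volume is 88,230 × £120.28 = £10,612,304.40.
EBIT = £10,612,304.40 − £3,996,200 = £6,616,104.40.
DOL = contribution ÷ EBIT = £10,612,304.40 ÷ £6,616,104.40 = 1.6040.
Operating income changes by 1.6040 × -26.8% = -43.0%.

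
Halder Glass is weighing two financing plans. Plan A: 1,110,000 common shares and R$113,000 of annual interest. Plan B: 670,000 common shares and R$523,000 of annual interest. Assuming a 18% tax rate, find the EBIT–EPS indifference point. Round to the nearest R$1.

Set EPS_A = EPS_B: (EBIT − R$113,000)(1 − 0.18) ÷ 1,110,000 = (EBIT − R$523,000)(1 − 0.18) ÷ 670,000.
Cancelling (1 − t) and cross-multiplying: 670,000·(EBIT − 113,000) = 1,110,000·(EBIT − 523,000).
EBIT × (1,110,000 − 670,000) = 523,000 × 1,110,000 − 113,000 × 670,000 = 504,820,000,000, so EBIT = 504,820,000,000 ÷ 440,000 = 1,147,318.18.

R$1,147,318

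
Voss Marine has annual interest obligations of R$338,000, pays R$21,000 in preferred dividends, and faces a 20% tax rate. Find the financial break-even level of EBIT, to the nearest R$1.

R$364,250

Preferred dividends are paid after tax, so their pre-tax equivalent is R$21,000 ÷ (1 − 0.20) = R$26,250.00.
EPS = 0 when EBIT covers interest plus the pre-tax preferred burden: R$338,000 + R$26,250.00 = R$364,250.00.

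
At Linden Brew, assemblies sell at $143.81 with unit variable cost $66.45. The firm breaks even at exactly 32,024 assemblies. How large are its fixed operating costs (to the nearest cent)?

$2,477,376.64

Contribution margin per unit = $143.81 − $66.45 = $77.36.
Since BE = FC / CM, FC = 32,024 × $77.36 = $2,477,376.64.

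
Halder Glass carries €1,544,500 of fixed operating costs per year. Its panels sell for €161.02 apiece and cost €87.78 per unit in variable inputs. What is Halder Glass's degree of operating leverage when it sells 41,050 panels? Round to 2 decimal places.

Contribution at this volume is 41,050 × €73.24 = €3,006,502.00.
Subtracting fixed costs: EBIT = €3,006,502.00 − €1,544,500 = €1,462,002.00.
So DOL = total CM / EBIT = €3,006,502.00 / €1,462,002.00 = 2.0564.

2.06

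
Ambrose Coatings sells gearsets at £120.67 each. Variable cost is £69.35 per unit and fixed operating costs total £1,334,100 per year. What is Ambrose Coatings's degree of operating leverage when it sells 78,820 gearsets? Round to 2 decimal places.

1.49

Total contribution margin = 78,820 × £51.32 = £4,045,042.40.
EBIT = £4,045,042.40 − £1,334,100 = £2,710,942.40.
So DOL = total CM / EBIT = £4,045,042.40 / £2,710,942.40 = 1.4921.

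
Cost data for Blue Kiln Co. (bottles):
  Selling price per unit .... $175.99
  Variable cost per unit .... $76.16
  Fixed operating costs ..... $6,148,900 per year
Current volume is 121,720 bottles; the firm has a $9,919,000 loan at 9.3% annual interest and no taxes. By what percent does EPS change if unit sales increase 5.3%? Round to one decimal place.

+12.7%

At 121,720 units, contribution = 121,720 × $99.83 = $12,151,307.60.
Subtracting fixed costs: EBIT = $12,151,307.60 − $6,148,900 = $6,002,407.60.
After interest of $922,467.00, pre-tax earnings = $5,079,940.60.
DCL = total CM / (EBIT − I) = $12,151,307.60 / $5,079,940.60 = 2.3920.
%ΔEPS = DCL × %ΔSales = 2.3920 × +5.3% = +12.7%.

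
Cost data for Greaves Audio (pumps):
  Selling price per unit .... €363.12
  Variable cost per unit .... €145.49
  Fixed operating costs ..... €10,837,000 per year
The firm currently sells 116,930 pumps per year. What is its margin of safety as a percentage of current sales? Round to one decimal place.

57.4%

Contribution margin per unit = €363.12 − €145.49 = €217.63. Break-even units = €10,837,000 ÷ €217.63 = 49,795.52; break-even revenue = 49,795.52 × €363.12 = €18,081,750.86.
Actual sales revenue = 116,930 × €363.12 = €42,459,621.60.
Margin of safety = (€42,459,621.60 − €18,081,750.86) ÷ €42,459,621.60 = 57.4%.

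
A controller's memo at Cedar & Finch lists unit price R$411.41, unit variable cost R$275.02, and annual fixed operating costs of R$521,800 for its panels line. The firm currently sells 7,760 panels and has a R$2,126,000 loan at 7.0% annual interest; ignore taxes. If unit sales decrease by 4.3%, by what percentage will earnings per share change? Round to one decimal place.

Total contribution margin = 7,760 × R$136.39 = R$1,058,386.40.
Subtracting fixed costs: EBIT = R$1,058,386.40 − R$521,800 = R$536,586.40.
Interest = R$148,820.00, so EBIT − I = R$387,766.40.
Degree of combined leverage = contribution ÷ (EBIT − I) = R$1,058,386.40 ÷ R$387,766.40 = 2.7294.
EPS therefore changes by 2.7294 × (-4.3%) = -11.7%.

-11.7%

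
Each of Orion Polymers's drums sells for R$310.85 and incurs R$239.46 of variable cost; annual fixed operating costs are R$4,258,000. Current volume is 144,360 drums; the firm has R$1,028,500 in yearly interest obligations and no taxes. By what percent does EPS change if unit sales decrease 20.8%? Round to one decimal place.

Contribution at this volume is 144,360 × R$71.39 = R$10,305,860.40.
Operating income = contribution − fixed costs = R$10,305,860.40 − R$4,258,000 = R$6,047,860.40.
After interest of R$1,028,500.00, pre-tax earnings = R$5,019,360.40.
DCL = total CM / (EBIT − I) = R$10,305,860.40 / R$5,019,360.40 = 2.0532.
EPS therefore changes by 2.0532 × (-20.8%) = -42.7%.

-42.7%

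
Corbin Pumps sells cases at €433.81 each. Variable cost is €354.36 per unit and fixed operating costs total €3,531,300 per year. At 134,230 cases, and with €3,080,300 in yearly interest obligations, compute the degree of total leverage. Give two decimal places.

2.63

At 134,230 units, contribution = 134,230 × €79.45 = €10,664,573.50.
Subtracting fixed costs: EBIT = €10,664,573.50 − €3,531,300 = €7,133,273.50. Interest = €3,080,300.00.
DOL = €10,664,573.50 ÷ €7,133,273.50 = 1.4950; DFL = €7,133,273.50 ÷ €4,052,973.50 = 1.7600.
Combined leverage = 1.4950 × 1.7600 = 2.6312.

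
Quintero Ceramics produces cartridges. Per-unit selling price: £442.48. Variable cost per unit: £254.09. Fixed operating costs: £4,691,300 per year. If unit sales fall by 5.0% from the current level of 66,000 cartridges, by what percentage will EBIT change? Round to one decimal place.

Total contribution margin = 66,000 × £188.39 = £12,433,740.00.
Subtracting fixed costs: EBIT = £12,433,740.00 − £4,691,300 = £7,742,440.00.
Degree of operating leverage = £12,433,740.00 / £7,742,440.00 = 1.6059.
So EBIT moves 1.6059 × (-5.0%) = -8.0%.

-8.0%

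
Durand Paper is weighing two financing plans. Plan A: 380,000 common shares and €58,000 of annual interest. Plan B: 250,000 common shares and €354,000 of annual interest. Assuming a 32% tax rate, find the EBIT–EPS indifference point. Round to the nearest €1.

€923,231

At indifference, (EBIT − 58,000)(1 − t)/380,000 = (EBIT − 354,000)(1 − t)/250,000.
The (1 − t) factor cancels: (EBIT − 58,000) × 250,000 = (EBIT − 354,000) × 380,000.
Solving, EBIT = (354,000·380,000 − 58,000·250,000) / (380,000 − 250,000) = 120,020,000,000 / 130,000 = 923,230.77.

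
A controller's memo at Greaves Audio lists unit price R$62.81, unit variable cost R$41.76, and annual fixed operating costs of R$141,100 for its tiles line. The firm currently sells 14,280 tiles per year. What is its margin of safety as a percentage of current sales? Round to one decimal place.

Each unit contributes R$62.81 − R$41.76 = R$21.05. Break-even units = R$141,100 ÷ R$21.05 = 6,703.09; break-even revenue = 6,703.09 × R$62.81 = R$421,020.95.
Current sales = 14,280 × R$62.81 = R$896,926.80.
Margin of safety = (R$896,926.80 − R$421,020.95) ÷ R$896,926.80 = 53.1%.

53.1%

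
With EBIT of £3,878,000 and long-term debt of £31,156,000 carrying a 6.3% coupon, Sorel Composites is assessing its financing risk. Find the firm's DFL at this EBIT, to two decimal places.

2.02

Interest = £1,962,828.00.
DFL = EBIT ÷ (EBIT − I) = £3,878,000 ÷ (£3,878,000 − £1,962,828.00) = £3,878,000 ÷ £1,915,172.00 = 2.0249.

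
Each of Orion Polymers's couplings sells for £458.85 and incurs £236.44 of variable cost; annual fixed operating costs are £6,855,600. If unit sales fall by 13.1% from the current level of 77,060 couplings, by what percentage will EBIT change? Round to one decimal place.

-21.8%

At 77,060 units, contribution = 77,060 × £222.41 = £17,138,914.60.
Operating income = contribution − fixed costs = £17,138,914.60 − £6,855,600 = £10,283,314.60.
Degree of operating leverage = £17,138,914.60 / £10,283,314.60 = 1.6667.
Operating income changes by 1.6667 × -13.1% = -21.8%.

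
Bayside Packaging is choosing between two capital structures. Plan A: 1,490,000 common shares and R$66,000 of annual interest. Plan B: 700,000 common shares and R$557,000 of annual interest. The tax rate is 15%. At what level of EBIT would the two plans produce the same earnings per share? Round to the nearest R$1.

At indifference, (EBIT − 66,000)(1 − t)/1,490,000 = (EBIT − 557,000)(1 − t)/700,000.
The (1 − t) factor cancels: (EBIT − 66,000) × 700,000 = (EBIT − 557,000) × 1,490,000.
Solving, EBIT = (557,000·1,490,000 − 66,000·700,000) / (1,490,000 − 700,000) = 783,730,000,000 / 790,000 = 992,063.29.

R$992,063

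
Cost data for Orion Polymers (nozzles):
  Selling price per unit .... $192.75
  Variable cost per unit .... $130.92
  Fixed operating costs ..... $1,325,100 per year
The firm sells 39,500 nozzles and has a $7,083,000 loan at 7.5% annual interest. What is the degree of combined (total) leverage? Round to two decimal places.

4.17

At 39,500 units, contribution = 39,500 × $61.83 = $2,442,285.00.
Operating income = contribution − fixed costs = $2,442,285.00 − $1,325,100 = $1,117,185.00. Interest = $531,225.00, so EBIT − I = $585,960.00.
DCL = contribution ÷ (EBIT − I) = $2,442,285.00 ÷ $585,960.00 = 4.1680.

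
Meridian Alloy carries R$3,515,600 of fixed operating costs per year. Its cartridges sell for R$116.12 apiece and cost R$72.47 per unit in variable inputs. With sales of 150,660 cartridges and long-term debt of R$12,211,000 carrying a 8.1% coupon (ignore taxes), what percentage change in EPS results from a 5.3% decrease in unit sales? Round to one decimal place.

-16.8%

At 150,660 units, contribution = 150,660 × R$43.65 = R$6,576,309.00.
Subtracting fixed costs: EBIT = R$6,576,309.00 − R$3,515,600 = R$3,060,709.00.
Interest = R$989,091.00, so EBIT − I = R$2,071,618.00.
DCL = total CM / (EBIT − I) = R$6,576,309.00 / R$2,071,618.00 = 3.1745.
EPS therefore changes by 3.1745 × (-5.3%) = -16.8%.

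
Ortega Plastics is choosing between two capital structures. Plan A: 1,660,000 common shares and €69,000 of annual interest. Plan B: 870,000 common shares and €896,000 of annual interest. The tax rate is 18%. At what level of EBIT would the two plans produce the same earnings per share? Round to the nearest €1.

At indifference, (EBIT − 69,000)(1 − t)/1,660,000 = (EBIT − 896,000)(1 − t)/870,000.
The (1 − t) factor cancels: (EBIT − 69,000) × 870,000 = (EBIT − 896,000) × 1,660,000.
Solving, EBIT = (896,000·1,660,000 − 69,000·870,000) / (1,660,000 − 870,000) = 1,427,330,000,000 / 790,000 = 1,806,746.84.

€1,806,747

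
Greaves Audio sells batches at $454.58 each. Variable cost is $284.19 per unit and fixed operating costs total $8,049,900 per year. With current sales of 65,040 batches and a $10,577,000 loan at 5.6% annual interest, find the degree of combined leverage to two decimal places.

4.54

At 65,040 units, contribution = 65,040 × $170.39 = $11,082,165.60.
EBIT = $11,082,165.60 − $8,049,900 = $3,032,265.60. Interest = $592,312.00, so EBIT − I = $2,439,953.60.
Degree of total leverage = total CM / (EBIT − interest) = $11,082,165.60 / $2,439,953.60 = 4.5420.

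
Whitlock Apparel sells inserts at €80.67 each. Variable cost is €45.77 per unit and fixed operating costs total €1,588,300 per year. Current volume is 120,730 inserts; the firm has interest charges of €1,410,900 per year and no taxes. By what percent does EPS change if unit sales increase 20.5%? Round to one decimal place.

Total contribution margin = 120,730 × €34.90 = €4,213,477.00.
Subtracting fixed costs: EBIT = €4,213,477.00 − €1,588,300 = €2,625,177.00.
After interest of €1,410,900.00, pre-tax earnings = €1,214,277.00.
DCL = total CM / (EBIT − I) = €4,213,477.00 / €1,214,277.00 = 3.4699.
EPS therefore changes by 3.4699 × (+20.5%) = +71.1%.

+71.1%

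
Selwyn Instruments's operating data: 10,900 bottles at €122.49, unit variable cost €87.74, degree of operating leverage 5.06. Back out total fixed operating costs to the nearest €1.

Contribution at this volume is 10,900 × €34.75 = €378,775.00.
Since DOL = CM ÷ EBIT, EBIT = €378,775.00 ÷ 5.06 = €74,856.72.
Fixed costs = CM − EBIT = €378,775.00 − €74,856.72 = €303,918.

€303,918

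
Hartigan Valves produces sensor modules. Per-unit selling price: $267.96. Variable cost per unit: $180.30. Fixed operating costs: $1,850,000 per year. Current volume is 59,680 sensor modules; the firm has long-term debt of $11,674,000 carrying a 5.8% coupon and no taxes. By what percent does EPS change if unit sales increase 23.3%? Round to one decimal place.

+45.1%

Contribution at this volume is 59,680 × $87.66 = $5,231,548.80.
EBIT = $5,231,548.80 − $1,850,000 = $3,381,548.80.
Interest = $677,092.00, so EBIT − I = $2,704,456.80.
Degree of combined leverage = contribution ÷ (EBIT − I) = $5,231,548.80 ÷ $2,704,456.80 = 1.9344.
EPS therefore changes by 1.9344 × (+23.3%) = +45.1%.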